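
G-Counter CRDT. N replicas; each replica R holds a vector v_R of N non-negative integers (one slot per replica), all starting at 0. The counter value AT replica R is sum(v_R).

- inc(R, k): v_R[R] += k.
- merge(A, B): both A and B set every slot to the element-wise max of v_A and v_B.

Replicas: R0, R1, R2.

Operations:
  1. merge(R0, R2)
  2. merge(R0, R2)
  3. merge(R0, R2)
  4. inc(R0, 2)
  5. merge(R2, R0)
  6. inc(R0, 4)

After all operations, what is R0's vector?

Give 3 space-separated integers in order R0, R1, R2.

Answer: 6 0 0

Derivation:
Op 1: merge R0<->R2 -> R0=(0,0,0) R2=(0,0,0)
Op 2: merge R0<->R2 -> R0=(0,0,0) R2=(0,0,0)
Op 3: merge R0<->R2 -> R0=(0,0,0) R2=(0,0,0)
Op 4: inc R0 by 2 -> R0=(2,0,0) value=2
Op 5: merge R2<->R0 -> R2=(2,0,0) R0=(2,0,0)
Op 6: inc R0 by 4 -> R0=(6,0,0) value=6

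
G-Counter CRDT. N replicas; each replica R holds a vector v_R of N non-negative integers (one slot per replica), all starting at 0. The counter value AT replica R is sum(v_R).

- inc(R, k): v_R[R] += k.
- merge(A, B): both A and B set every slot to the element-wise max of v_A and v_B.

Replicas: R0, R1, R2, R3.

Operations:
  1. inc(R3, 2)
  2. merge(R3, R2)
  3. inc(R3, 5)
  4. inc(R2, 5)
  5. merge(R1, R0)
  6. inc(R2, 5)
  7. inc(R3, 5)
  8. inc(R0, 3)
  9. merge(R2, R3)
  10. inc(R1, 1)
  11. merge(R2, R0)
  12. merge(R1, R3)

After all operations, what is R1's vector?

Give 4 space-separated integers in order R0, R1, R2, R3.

Op 1: inc R3 by 2 -> R3=(0,0,0,2) value=2
Op 2: merge R3<->R2 -> R3=(0,0,0,2) R2=(0,0,0,2)
Op 3: inc R3 by 5 -> R3=(0,0,0,7) value=7
Op 4: inc R2 by 5 -> R2=(0,0,5,2) value=7
Op 5: merge R1<->R0 -> R1=(0,0,0,0) R0=(0,0,0,0)
Op 6: inc R2 by 5 -> R2=(0,0,10,2) value=12
Op 7: inc R3 by 5 -> R3=(0,0,0,12) value=12
Op 8: inc R0 by 3 -> R0=(3,0,0,0) value=3
Op 9: merge R2<->R3 -> R2=(0,0,10,12) R3=(0,0,10,12)
Op 10: inc R1 by 1 -> R1=(0,1,0,0) value=1
Op 11: merge R2<->R0 -> R2=(3,0,10,12) R0=(3,0,10,12)
Op 12: merge R1<->R3 -> R1=(0,1,10,12) R3=(0,1,10,12)

Answer: 0 1 10 12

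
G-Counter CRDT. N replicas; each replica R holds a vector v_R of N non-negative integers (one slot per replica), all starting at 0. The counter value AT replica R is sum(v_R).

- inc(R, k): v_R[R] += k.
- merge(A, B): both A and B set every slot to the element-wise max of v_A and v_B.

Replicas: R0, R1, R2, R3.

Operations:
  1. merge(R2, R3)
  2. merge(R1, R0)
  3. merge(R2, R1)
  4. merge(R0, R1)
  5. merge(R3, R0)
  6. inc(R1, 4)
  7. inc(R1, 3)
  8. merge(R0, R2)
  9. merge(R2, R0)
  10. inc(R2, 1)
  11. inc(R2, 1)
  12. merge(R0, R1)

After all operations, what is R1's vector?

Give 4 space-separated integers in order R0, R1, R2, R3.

Op 1: merge R2<->R3 -> R2=(0,0,0,0) R3=(0,0,0,0)
Op 2: merge R1<->R0 -> R1=(0,0,0,0) R0=(0,0,0,0)
Op 3: merge R2<->R1 -> R2=(0,0,0,0) R1=(0,0,0,0)
Op 4: merge R0<->R1 -> R0=(0,0,0,0) R1=(0,0,0,0)
Op 5: merge R3<->R0 -> R3=(0,0,0,0) R0=(0,0,0,0)
Op 6: inc R1 by 4 -> R1=(0,4,0,0) value=4
Op 7: inc R1 by 3 -> R1=(0,7,0,0) value=7
Op 8: merge R0<->R2 -> R0=(0,0,0,0) R2=(0,0,0,0)
Op 9: merge R2<->R0 -> R2=(0,0,0,0) R0=(0,0,0,0)
Op 10: inc R2 by 1 -> R2=(0,0,1,0) value=1
Op 11: inc R2 by 1 -> R2=(0,0,2,0) value=2
Op 12: merge R0<->R1 -> R0=(0,7,0,0) R1=(0,7,0,0)

Answer: 0 7 0 0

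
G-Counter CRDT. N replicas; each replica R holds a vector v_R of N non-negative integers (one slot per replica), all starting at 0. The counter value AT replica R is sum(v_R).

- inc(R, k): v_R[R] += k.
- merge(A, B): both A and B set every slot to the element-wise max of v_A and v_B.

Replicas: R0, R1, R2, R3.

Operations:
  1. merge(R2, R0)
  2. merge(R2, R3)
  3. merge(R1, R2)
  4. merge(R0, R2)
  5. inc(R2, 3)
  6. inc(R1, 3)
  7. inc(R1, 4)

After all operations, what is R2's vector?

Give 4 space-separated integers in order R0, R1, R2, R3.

Answer: 0 0 3 0

Derivation:
Op 1: merge R2<->R0 -> R2=(0,0,0,0) R0=(0,0,0,0)
Op 2: merge R2<->R3 -> R2=(0,0,0,0) R3=(0,0,0,0)
Op 3: merge R1<->R2 -> R1=(0,0,0,0) R2=(0,0,0,0)
Op 4: merge R0<->R2 -> R0=(0,0,0,0) R2=(0,0,0,0)
Op 5: inc R2 by 3 -> R2=(0,0,3,0) value=3
Op 6: inc R1 by 3 -> R1=(0,3,0,0) value=3
Op 7: inc R1 by 4 -> R1=(0,7,0,0) value=7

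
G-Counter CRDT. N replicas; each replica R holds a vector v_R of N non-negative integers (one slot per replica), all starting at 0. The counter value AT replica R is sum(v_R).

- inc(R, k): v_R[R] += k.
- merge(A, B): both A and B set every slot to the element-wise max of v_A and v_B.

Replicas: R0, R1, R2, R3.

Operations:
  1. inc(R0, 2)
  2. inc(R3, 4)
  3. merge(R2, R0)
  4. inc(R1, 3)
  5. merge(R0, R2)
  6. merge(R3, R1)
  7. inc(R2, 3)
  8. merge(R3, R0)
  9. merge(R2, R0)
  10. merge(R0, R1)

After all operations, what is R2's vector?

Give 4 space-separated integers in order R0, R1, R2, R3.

Answer: 2 3 3 4

Derivation:
Op 1: inc R0 by 2 -> R0=(2,0,0,0) value=2
Op 2: inc R3 by 4 -> R3=(0,0,0,4) value=4
Op 3: merge R2<->R0 -> R2=(2,0,0,0) R0=(2,0,0,0)
Op 4: inc R1 by 3 -> R1=(0,3,0,0) value=3
Op 5: merge R0<->R2 -> R0=(2,0,0,0) R2=(2,0,0,0)
Op 6: merge R3<->R1 -> R3=(0,3,0,4) R1=(0,3,0,4)
Op 7: inc R2 by 3 -> R2=(2,0,3,0) value=5
Op 8: merge R3<->R0 -> R3=(2,3,0,4) R0=(2,3,0,4)
Op 9: merge R2<->R0 -> R2=(2,3,3,4) R0=(2,3,3,4)
Op 10: merge R0<->R1 -> R0=(2,3,3,4) R1=(2,3,3,4)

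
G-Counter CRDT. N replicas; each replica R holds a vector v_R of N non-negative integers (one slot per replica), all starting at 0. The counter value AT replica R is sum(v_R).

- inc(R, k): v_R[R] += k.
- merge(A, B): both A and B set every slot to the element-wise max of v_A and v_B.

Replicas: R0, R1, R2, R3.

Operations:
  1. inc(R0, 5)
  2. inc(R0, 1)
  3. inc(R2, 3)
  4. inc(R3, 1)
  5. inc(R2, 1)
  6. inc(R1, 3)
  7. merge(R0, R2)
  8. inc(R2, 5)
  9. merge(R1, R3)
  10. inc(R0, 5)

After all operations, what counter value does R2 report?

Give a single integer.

Op 1: inc R0 by 5 -> R0=(5,0,0,0) value=5
Op 2: inc R0 by 1 -> R0=(6,0,0,0) value=6
Op 3: inc R2 by 3 -> R2=(0,0,3,0) value=3
Op 4: inc R3 by 1 -> R3=(0,0,0,1) value=1
Op 5: inc R2 by 1 -> R2=(0,0,4,0) value=4
Op 6: inc R1 by 3 -> R1=(0,3,0,0) value=3
Op 7: merge R0<->R2 -> R0=(6,0,4,0) R2=(6,0,4,0)
Op 8: inc R2 by 5 -> R2=(6,0,9,0) value=15
Op 9: merge R1<->R3 -> R1=(0,3,0,1) R3=(0,3,0,1)
Op 10: inc R0 by 5 -> R0=(11,0,4,0) value=15

Answer: 15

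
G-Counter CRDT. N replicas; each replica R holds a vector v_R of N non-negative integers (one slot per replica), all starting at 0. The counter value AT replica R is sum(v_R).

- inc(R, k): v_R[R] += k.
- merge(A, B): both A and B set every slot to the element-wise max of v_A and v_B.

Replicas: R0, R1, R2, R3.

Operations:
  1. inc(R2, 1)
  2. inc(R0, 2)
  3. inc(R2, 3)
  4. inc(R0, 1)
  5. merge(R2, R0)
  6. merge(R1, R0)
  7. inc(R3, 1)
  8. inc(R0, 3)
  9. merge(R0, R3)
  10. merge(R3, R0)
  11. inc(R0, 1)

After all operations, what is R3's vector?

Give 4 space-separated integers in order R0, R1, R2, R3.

Op 1: inc R2 by 1 -> R2=(0,0,1,0) value=1
Op 2: inc R0 by 2 -> R0=(2,0,0,0) value=2
Op 3: inc R2 by 3 -> R2=(0,0,4,0) value=4
Op 4: inc R0 by 1 -> R0=(3,0,0,0) value=3
Op 5: merge R2<->R0 -> R2=(3,0,4,0) R0=(3,0,4,0)
Op 6: merge R1<->R0 -> R1=(3,0,4,0) R0=(3,0,4,0)
Op 7: inc R3 by 1 -> R3=(0,0,0,1) value=1
Op 8: inc R0 by 3 -> R0=(6,0,4,0) value=10
Op 9: merge R0<->R3 -> R0=(6,0,4,1) R3=(6,0,4,1)
Op 10: merge R3<->R0 -> R3=(6,0,4,1) R0=(6,0,4,1)
Op 11: inc R0 by 1 -> R0=(7,0,4,1) value=12

Answer: 6 0 4 1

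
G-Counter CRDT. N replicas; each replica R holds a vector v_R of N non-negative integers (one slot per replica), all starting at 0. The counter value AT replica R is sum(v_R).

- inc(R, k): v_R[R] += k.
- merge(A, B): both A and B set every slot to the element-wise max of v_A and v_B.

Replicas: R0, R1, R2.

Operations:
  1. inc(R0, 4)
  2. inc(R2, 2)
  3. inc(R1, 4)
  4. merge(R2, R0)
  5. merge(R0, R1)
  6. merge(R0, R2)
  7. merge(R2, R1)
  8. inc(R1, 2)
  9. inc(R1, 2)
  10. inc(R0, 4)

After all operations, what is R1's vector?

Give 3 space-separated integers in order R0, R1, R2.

Op 1: inc R0 by 4 -> R0=(4,0,0) value=4
Op 2: inc R2 by 2 -> R2=(0,0,2) value=2
Op 3: inc R1 by 4 -> R1=(0,4,0) value=4
Op 4: merge R2<->R0 -> R2=(4,0,2) R0=(4,0,2)
Op 5: merge R0<->R1 -> R0=(4,4,2) R1=(4,4,2)
Op 6: merge R0<->R2 -> R0=(4,4,2) R2=(4,4,2)
Op 7: merge R2<->R1 -> R2=(4,4,2) R1=(4,4,2)
Op 8: inc R1 by 2 -> R1=(4,6,2) value=12
Op 9: inc R1 by 2 -> R1=(4,8,2) value=14
Op 10: inc R0 by 4 -> R0=(8,4,2) value=14

Answer: 4 8 2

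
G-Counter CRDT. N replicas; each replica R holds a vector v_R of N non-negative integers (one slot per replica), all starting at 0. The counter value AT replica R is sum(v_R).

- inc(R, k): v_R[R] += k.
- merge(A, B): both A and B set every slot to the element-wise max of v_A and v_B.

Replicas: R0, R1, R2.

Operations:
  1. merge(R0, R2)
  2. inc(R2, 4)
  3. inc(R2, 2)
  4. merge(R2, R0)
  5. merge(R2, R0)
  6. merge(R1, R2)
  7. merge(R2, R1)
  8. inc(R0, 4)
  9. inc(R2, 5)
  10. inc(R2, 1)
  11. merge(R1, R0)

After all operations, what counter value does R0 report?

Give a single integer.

Answer: 10

Derivation:
Op 1: merge R0<->R2 -> R0=(0,0,0) R2=(0,0,0)
Op 2: inc R2 by 4 -> R2=(0,0,4) value=4
Op 3: inc R2 by 2 -> R2=(0,0,6) value=6
Op 4: merge R2<->R0 -> R2=(0,0,6) R0=(0,0,6)
Op 5: merge R2<->R0 -> R2=(0,0,6) R0=(0,0,6)
Op 6: merge R1<->R2 -> R1=(0,0,6) R2=(0,0,6)
Op 7: merge R2<->R1 -> R2=(0,0,6) R1=(0,0,6)
Op 8: inc R0 by 4 -> R0=(4,0,6) value=10
Op 9: inc R2 by 5 -> R2=(0,0,11) value=11
Op 10: inc R2 by 1 -> R2=(0,0,12) value=12
Op 11: merge R1<->R0 -> R1=(4,0,6) R0=(4,0,6)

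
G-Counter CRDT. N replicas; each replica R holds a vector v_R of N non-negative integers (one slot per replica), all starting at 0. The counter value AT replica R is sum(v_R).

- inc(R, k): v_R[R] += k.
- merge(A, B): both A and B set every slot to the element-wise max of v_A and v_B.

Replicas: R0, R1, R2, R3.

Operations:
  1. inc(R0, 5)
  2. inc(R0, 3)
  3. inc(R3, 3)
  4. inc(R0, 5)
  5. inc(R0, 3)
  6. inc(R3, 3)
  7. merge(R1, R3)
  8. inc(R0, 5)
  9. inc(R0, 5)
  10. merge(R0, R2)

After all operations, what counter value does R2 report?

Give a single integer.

Op 1: inc R0 by 5 -> R0=(5,0,0,0) value=5
Op 2: inc R0 by 3 -> R0=(8,0,0,0) value=8
Op 3: inc R3 by 3 -> R3=(0,0,0,3) value=3
Op 4: inc R0 by 5 -> R0=(13,0,0,0) value=13
Op 5: inc R0 by 3 -> R0=(16,0,0,0) value=16
Op 6: inc R3 by 3 -> R3=(0,0,0,6) value=6
Op 7: merge R1<->R3 -> R1=(0,0,0,6) R3=(0,0,0,6)
Op 8: inc R0 by 5 -> R0=(21,0,0,0) value=21
Op 9: inc R0 by 5 -> R0=(26,0,0,0) value=26
Op 10: merge R0<->R2 -> R0=(26,0,0,0) R2=(26,0,0,0)

Answer: 26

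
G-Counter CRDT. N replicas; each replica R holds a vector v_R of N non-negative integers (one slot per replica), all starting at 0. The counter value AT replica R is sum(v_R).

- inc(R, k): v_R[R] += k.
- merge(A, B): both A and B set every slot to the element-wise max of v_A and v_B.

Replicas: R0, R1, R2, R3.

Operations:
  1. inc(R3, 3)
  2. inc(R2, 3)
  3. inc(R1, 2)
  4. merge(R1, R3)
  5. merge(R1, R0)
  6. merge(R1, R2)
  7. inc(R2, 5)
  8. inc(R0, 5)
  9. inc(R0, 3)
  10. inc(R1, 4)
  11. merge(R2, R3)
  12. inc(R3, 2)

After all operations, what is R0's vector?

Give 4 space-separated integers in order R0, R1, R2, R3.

Answer: 8 2 0 3

Derivation:
Op 1: inc R3 by 3 -> R3=(0,0,0,3) value=3
Op 2: inc R2 by 3 -> R2=(0,0,3,0) value=3
Op 3: inc R1 by 2 -> R1=(0,2,0,0) value=2
Op 4: merge R1<->R3 -> R1=(0,2,0,3) R3=(0,2,0,3)
Op 5: merge R1<->R0 -> R1=(0,2,0,3) R0=(0,2,0,3)
Op 6: merge R1<->R2 -> R1=(0,2,3,3) R2=(0,2,3,3)
Op 7: inc R2 by 5 -> R2=(0,2,8,3) value=13
Op 8: inc R0 by 5 -> R0=(5,2,0,3) value=10
Op 9: inc R0 by 3 -> R0=(8,2,0,3) value=13
Op 10: inc R1 by 4 -> R1=(0,6,3,3) value=12
Op 11: merge R2<->R3 -> R2=(0,2,8,3) R3=(0,2,8,3)
Op 12: inc R3 by 2 -> R3=(0,2,8,5) value=15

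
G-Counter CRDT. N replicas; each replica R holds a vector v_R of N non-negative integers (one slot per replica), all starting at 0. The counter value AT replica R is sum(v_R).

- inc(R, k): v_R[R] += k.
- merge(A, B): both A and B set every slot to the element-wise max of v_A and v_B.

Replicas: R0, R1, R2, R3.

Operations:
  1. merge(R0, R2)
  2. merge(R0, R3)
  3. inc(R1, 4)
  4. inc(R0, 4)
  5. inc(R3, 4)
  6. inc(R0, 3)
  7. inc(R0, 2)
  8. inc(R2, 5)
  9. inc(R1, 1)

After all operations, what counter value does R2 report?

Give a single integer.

Op 1: merge R0<->R2 -> R0=(0,0,0,0) R2=(0,0,0,0)
Op 2: merge R0<->R3 -> R0=(0,0,0,0) R3=(0,0,0,0)
Op 3: inc R1 by 4 -> R1=(0,4,0,0) value=4
Op 4: inc R0 by 4 -> R0=(4,0,0,0) value=4
Op 5: inc R3 by 4 -> R3=(0,0,0,4) value=4
Op 6: inc R0 by 3 -> R0=(7,0,0,0) value=7
Op 7: inc R0 by 2 -> R0=(9,0,0,0) value=9
Op 8: inc R2 by 5 -> R2=(0,0,5,0) value=5
Op 9: inc R1 by 1 -> R1=(0,5,0,0) value=5

Answer: 5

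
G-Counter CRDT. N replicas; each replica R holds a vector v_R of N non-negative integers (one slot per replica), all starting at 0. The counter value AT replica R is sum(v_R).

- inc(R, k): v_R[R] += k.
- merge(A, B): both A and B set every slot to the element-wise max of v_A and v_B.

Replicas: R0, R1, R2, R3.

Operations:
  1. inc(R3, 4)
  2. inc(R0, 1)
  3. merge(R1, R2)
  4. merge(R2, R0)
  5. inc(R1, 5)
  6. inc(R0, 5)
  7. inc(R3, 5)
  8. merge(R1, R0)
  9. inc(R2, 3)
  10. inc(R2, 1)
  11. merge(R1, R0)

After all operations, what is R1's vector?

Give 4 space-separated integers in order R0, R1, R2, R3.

Answer: 6 5 0 0

Derivation:
Op 1: inc R3 by 4 -> R3=(0,0,0,4) value=4
Op 2: inc R0 by 1 -> R0=(1,0,0,0) value=1
Op 3: merge R1<->R2 -> R1=(0,0,0,0) R2=(0,0,0,0)
Op 4: merge R2<->R0 -> R2=(1,0,0,0) R0=(1,0,0,0)
Op 5: inc R1 by 5 -> R1=(0,5,0,0) value=5
Op 6: inc R0 by 5 -> R0=(6,0,0,0) value=6
Op 7: inc R3 by 5 -> R3=(0,0,0,9) value=9
Op 8: merge R1<->R0 -> R1=(6,5,0,0) R0=(6,5,0,0)
Op 9: inc R2 by 3 -> R2=(1,0,3,0) value=4
Op 10: inc R2 by 1 -> R2=(1,0,4,0) value=5
Op 11: merge R1<->R0 -> R1=(6,5,0,0) R0=(6,5,0,0)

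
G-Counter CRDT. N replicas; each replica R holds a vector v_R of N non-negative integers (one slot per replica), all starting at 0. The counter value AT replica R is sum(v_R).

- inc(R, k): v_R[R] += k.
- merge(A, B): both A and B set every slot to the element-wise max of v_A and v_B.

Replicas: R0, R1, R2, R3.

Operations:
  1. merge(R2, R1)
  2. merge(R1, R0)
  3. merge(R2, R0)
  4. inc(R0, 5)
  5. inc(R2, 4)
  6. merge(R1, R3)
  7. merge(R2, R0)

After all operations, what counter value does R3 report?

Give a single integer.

Answer: 0

Derivation:
Op 1: merge R2<->R1 -> R2=(0,0,0,0) R1=(0,0,0,0)
Op 2: merge R1<->R0 -> R1=(0,0,0,0) R0=(0,0,0,0)
Op 3: merge R2<->R0 -> R2=(0,0,0,0) R0=(0,0,0,0)
Op 4: inc R0 by 5 -> R0=(5,0,0,0) value=5
Op 5: inc R2 by 4 -> R2=(0,0,4,0) value=4
Op 6: merge R1<->R3 -> R1=(0,0,0,0) R3=(0,0,0,0)
Op 7: merge R2<->R0 -> R2=(5,0,4,0) R0=(5,0,4,0)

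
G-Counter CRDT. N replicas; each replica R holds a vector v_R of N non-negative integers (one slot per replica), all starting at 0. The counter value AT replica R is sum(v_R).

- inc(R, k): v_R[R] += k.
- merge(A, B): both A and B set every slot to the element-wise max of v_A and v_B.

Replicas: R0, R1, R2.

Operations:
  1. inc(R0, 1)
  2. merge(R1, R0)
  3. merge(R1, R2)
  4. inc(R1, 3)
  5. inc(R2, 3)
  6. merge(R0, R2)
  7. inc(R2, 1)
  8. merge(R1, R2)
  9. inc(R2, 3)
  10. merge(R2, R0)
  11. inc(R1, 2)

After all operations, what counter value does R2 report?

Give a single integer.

Answer: 11

Derivation:
Op 1: inc R0 by 1 -> R0=(1,0,0) value=1
Op 2: merge R1<->R0 -> R1=(1,0,0) R0=(1,0,0)
Op 3: merge R1<->R2 -> R1=(1,0,0) R2=(1,0,0)
Op 4: inc R1 by 3 -> R1=(1,3,0) value=4
Op 5: inc R2 by 3 -> R2=(1,0,3) value=4
Op 6: merge R0<->R2 -> R0=(1,0,3) R2=(1,0,3)
Op 7: inc R2 by 1 -> R2=(1,0,4) value=5
Op 8: merge R1<->R2 -> R1=(1,3,4) R2=(1,3,4)
Op 9: inc R2 by 3 -> R2=(1,3,7) value=11
Op 10: merge R2<->R0 -> R2=(1,3,7) R0=(1,3,7)
Op 11: inc R1 by 2 -> R1=(1,5,4) value=10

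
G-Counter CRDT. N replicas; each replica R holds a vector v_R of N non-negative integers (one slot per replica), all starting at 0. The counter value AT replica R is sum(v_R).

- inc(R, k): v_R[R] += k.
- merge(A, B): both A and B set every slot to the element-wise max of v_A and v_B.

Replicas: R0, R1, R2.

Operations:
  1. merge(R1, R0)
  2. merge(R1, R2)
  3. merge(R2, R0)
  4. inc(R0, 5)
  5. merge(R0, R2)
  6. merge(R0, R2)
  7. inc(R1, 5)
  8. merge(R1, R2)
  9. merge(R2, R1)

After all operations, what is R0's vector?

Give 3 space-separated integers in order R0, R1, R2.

Op 1: merge R1<->R0 -> R1=(0,0,0) R0=(0,0,0)
Op 2: merge R1<->R2 -> R1=(0,0,0) R2=(0,0,0)
Op 3: merge R2<->R0 -> R2=(0,0,0) R0=(0,0,0)
Op 4: inc R0 by 5 -> R0=(5,0,0) value=5
Op 5: merge R0<->R2 -> R0=(5,0,0) R2=(5,0,0)
Op 6: merge R0<->R2 -> R0=(5,0,0) R2=(5,0,0)
Op 7: inc R1 by 5 -> R1=(0,5,0) value=5
Op 8: merge R1<->R2 -> R1=(5,5,0) R2=(5,5,0)
Op 9: merge R2<->R1 -> R2=(5,5,0) R1=(5,5,0)

Answer: 5 0 0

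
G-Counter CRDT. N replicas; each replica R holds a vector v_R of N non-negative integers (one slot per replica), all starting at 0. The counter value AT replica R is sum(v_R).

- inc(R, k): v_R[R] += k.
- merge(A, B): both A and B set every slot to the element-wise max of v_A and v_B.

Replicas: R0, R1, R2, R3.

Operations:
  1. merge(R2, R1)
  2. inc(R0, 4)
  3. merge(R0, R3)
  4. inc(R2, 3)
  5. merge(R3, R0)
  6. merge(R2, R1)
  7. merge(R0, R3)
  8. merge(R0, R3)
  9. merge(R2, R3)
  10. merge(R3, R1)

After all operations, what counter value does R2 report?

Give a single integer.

Answer: 7

Derivation:
Op 1: merge R2<->R1 -> R2=(0,0,0,0) R1=(0,0,0,0)
Op 2: inc R0 by 4 -> R0=(4,0,0,0) value=4
Op 3: merge R0<->R3 -> R0=(4,0,0,0) R3=(4,0,0,0)
Op 4: inc R2 by 3 -> R2=(0,0,3,0) value=3
Op 5: merge R3<->R0 -> R3=(4,0,0,0) R0=(4,0,0,0)
Op 6: merge R2<->R1 -> R2=(0,0,3,0) R1=(0,0,3,0)
Op 7: merge R0<->R3 -> R0=(4,0,0,0) R3=(4,0,0,0)
Op 8: merge R0<->R3 -> R0=(4,0,0,0) R3=(4,0,0,0)
Op 9: merge R2<->R3 -> R2=(4,0,3,0) R3=(4,0,3,0)
Op 10: merge R3<->R1 -> R3=(4,0,3,0) R1=(4,0,3,0)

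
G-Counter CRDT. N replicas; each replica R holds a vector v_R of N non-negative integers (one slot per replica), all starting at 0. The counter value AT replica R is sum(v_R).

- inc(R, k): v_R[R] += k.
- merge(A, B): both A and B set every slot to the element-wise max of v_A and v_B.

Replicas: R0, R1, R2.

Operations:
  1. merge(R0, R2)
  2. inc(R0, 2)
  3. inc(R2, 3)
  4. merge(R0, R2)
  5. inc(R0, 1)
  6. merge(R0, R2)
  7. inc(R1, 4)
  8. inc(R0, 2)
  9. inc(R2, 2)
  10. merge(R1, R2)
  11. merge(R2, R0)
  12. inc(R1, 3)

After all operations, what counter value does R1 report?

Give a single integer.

Answer: 15

Derivation:
Op 1: merge R0<->R2 -> R0=(0,0,0) R2=(0,0,0)
Op 2: inc R0 by 2 -> R0=(2,0,0) value=2
Op 3: inc R2 by 3 -> R2=(0,0,3) value=3
Op 4: merge R0<->R2 -> R0=(2,0,3) R2=(2,0,3)
Op 5: inc R0 by 1 -> R0=(3,0,3) value=6
Op 6: merge R0<->R2 -> R0=(3,0,3) R2=(3,0,3)
Op 7: inc R1 by 4 -> R1=(0,4,0) value=4
Op 8: inc R0 by 2 -> R0=(5,0,3) value=8
Op 9: inc R2 by 2 -> R2=(3,0,5) value=8
Op 10: merge R1<->R2 -> R1=(3,4,5) R2=(3,4,5)
Op 11: merge R2<->R0 -> R2=(5,4,5) R0=(5,4,5)
Op 12: inc R1 by 3 -> R1=(3,7,5) value=15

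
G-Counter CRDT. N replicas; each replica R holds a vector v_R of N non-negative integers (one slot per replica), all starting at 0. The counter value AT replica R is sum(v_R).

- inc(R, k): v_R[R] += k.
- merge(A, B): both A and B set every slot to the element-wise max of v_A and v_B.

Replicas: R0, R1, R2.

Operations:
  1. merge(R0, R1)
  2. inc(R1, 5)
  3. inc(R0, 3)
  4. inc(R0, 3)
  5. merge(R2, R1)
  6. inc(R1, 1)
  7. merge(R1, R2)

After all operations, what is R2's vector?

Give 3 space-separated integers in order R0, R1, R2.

Answer: 0 6 0

Derivation:
Op 1: merge R0<->R1 -> R0=(0,0,0) R1=(0,0,0)
Op 2: inc R1 by 5 -> R1=(0,5,0) value=5
Op 3: inc R0 by 3 -> R0=(3,0,0) value=3
Op 4: inc R0 by 3 -> R0=(6,0,0) value=6
Op 5: merge R2<->R1 -> R2=(0,5,0) R1=(0,5,0)
Op 6: inc R1 by 1 -> R1=(0,6,0) value=6
Op 7: merge R1<->R2 -> R1=(0,6,0) R2=(0,6,0)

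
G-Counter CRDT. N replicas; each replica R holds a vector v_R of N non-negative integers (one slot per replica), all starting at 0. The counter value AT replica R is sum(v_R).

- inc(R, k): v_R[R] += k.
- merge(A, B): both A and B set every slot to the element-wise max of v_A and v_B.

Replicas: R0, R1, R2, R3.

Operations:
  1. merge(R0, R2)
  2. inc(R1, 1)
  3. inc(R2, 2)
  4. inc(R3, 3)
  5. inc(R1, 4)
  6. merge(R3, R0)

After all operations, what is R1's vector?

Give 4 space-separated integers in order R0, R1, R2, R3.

Op 1: merge R0<->R2 -> R0=(0,0,0,0) R2=(0,0,0,0)
Op 2: inc R1 by 1 -> R1=(0,1,0,0) value=1
Op 3: inc R2 by 2 -> R2=(0,0,2,0) value=2
Op 4: inc R3 by 3 -> R3=(0,0,0,3) value=3
Op 5: inc R1 by 4 -> R1=(0,5,0,0) value=5
Op 6: merge R3<->R0 -> R3=(0,0,0,3) R0=(0,0,0,3)

Answer: 0 5 0 0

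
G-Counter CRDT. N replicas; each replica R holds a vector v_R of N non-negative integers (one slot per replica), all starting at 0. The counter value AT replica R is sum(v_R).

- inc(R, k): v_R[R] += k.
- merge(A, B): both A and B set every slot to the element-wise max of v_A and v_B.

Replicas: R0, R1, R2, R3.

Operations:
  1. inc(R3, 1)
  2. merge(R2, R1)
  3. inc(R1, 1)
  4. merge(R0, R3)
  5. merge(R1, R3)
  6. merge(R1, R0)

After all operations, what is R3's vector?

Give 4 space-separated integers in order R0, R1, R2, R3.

Answer: 0 1 0 1

Derivation:
Op 1: inc R3 by 1 -> R3=(0,0,0,1) value=1
Op 2: merge R2<->R1 -> R2=(0,0,0,0) R1=(0,0,0,0)
Op 3: inc R1 by 1 -> R1=(0,1,0,0) value=1
Op 4: merge R0<->R3 -> R0=(0,0,0,1) R3=(0,0,0,1)
Op 5: merge R1<->R3 -> R1=(0,1,0,1) R3=(0,1,0,1)
Op 6: merge R1<->R0 -> R1=(0,1,0,1) R0=(0,1,0,1)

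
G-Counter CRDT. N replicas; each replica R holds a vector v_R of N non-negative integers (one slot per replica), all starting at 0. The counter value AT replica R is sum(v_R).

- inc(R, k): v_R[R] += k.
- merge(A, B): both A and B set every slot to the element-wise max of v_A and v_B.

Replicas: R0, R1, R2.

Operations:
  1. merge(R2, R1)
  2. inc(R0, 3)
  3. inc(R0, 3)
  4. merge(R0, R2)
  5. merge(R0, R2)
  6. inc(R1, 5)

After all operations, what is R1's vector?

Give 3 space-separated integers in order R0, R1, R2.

Answer: 0 5 0

Derivation:
Op 1: merge R2<->R1 -> R2=(0,0,0) R1=(0,0,0)
Op 2: inc R0 by 3 -> R0=(3,0,0) value=3
Op 3: inc R0 by 3 -> R0=(6,0,0) value=6
Op 4: merge R0<->R2 -> R0=(6,0,0) R2=(6,0,0)
Op 5: merge R0<->R2 -> R0=(6,0,0) R2=(6,0,0)
Op 6: inc R1 by 5 -> R1=(0,5,0) value=5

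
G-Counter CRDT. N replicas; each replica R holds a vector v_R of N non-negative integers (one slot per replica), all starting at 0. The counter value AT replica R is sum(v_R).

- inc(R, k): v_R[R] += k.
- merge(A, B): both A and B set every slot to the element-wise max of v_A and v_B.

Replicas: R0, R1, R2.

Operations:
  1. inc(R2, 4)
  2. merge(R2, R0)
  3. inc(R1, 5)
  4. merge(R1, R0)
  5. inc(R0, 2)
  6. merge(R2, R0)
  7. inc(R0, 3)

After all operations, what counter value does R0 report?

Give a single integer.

Op 1: inc R2 by 4 -> R2=(0,0,4) value=4
Op 2: merge R2<->R0 -> R2=(0,0,4) R0=(0,0,4)
Op 3: inc R1 by 5 -> R1=(0,5,0) value=5
Op 4: merge R1<->R0 -> R1=(0,5,4) R0=(0,5,4)
Op 5: inc R0 by 2 -> R0=(2,5,4) value=11
Op 6: merge R2<->R0 -> R2=(2,5,4) R0=(2,5,4)
Op 7: inc R0 by 3 -> R0=(5,5,4) value=14

Answer: 14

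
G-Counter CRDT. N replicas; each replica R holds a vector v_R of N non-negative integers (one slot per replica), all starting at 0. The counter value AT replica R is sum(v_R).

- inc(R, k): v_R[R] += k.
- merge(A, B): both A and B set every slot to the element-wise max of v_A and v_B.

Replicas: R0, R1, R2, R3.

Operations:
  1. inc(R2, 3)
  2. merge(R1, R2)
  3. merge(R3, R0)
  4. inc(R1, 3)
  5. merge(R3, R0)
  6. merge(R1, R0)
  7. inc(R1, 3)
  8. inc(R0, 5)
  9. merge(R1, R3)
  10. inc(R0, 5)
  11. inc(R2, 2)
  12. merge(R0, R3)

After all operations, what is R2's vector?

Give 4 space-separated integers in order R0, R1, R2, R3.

Op 1: inc R2 by 3 -> R2=(0,0,3,0) value=3
Op 2: merge R1<->R2 -> R1=(0,0,3,0) R2=(0,0,3,0)
Op 3: merge R3<->R0 -> R3=(0,0,0,0) R0=(0,0,0,0)
Op 4: inc R1 by 3 -> R1=(0,3,3,0) value=6
Op 5: merge R3<->R0 -> R3=(0,0,0,0) R0=(0,0,0,0)
Op 6: merge R1<->R0 -> R1=(0,3,3,0) R0=(0,3,3,0)
Op 7: inc R1 by 3 -> R1=(0,6,3,0) value=9
Op 8: inc R0 by 5 -> R0=(5,3,3,0) value=11
Op 9: merge R1<->R3 -> R1=(0,6,3,0) R3=(0,6,3,0)
Op 10: inc R0 by 5 -> R0=(10,3,3,0) value=16
Op 11: inc R2 by 2 -> R2=(0,0,5,0) value=5
Op 12: merge R0<->R3 -> R0=(10,6,3,0) R3=(10,6,3,0)

Answer: 0 0 5 0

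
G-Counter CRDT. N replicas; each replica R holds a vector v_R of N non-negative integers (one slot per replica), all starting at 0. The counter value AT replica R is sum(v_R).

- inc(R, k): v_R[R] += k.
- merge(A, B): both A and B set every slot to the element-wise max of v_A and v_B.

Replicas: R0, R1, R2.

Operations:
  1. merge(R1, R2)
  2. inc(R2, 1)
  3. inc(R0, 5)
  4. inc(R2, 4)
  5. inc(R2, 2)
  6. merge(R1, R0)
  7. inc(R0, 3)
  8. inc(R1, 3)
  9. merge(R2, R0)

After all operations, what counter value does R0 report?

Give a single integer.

Op 1: merge R1<->R2 -> R1=(0,0,0) R2=(0,0,0)
Op 2: inc R2 by 1 -> R2=(0,0,1) value=1
Op 3: inc R0 by 5 -> R0=(5,0,0) value=5
Op 4: inc R2 by 4 -> R2=(0,0,5) value=5
Op 5: inc R2 by 2 -> R2=(0,0,7) value=7
Op 6: merge R1<->R0 -> R1=(5,0,0) R0=(5,0,0)
Op 7: inc R0 by 3 -> R0=(8,0,0) value=8
Op 8: inc R1 by 3 -> R1=(5,3,0) value=8
Op 9: merge R2<->R0 -> R2=(8,0,7) R0=(8,0,7)

Answer: 15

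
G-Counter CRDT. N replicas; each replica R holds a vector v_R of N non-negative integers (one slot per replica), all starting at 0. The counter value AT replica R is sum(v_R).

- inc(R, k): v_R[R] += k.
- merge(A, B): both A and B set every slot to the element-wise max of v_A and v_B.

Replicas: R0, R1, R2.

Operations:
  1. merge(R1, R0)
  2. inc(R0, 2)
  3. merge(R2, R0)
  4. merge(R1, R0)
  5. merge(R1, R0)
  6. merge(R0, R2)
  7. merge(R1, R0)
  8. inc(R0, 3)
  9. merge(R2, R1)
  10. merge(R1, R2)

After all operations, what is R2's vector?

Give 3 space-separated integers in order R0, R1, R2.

Answer: 2 0 0

Derivation:
Op 1: merge R1<->R0 -> R1=(0,0,0) R0=(0,0,0)
Op 2: inc R0 by 2 -> R0=(2,0,0) value=2
Op 3: merge R2<->R0 -> R2=(2,0,0) R0=(2,0,0)
Op 4: merge R1<->R0 -> R1=(2,0,0) R0=(2,0,0)
Op 5: merge R1<->R0 -> R1=(2,0,0) R0=(2,0,0)
Op 6: merge R0<->R2 -> R0=(2,0,0) R2=(2,0,0)
Op 7: merge R1<->R0 -> R1=(2,0,0) R0=(2,0,0)
Op 8: inc R0 by 3 -> R0=(5,0,0) value=5
Op 9: merge R2<->R1 -> R2=(2,0,0) R1=(2,0,0)
Op 10: merge R1<->R2 -> R1=(2,0,0) R2=(2,0,0)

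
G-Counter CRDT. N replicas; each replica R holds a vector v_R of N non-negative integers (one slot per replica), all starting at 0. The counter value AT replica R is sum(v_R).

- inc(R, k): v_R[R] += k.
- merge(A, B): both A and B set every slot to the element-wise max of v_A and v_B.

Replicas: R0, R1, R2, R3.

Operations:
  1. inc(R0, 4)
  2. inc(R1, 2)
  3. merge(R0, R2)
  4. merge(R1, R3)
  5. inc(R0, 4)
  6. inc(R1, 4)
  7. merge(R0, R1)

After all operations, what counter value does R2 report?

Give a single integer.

Answer: 4

Derivation:
Op 1: inc R0 by 4 -> R0=(4,0,0,0) value=4
Op 2: inc R1 by 2 -> R1=(0,2,0,0) value=2
Op 3: merge R0<->R2 -> R0=(4,0,0,0) R2=(4,0,0,0)
Op 4: merge R1<->R3 -> R1=(0,2,0,0) R3=(0,2,0,0)
Op 5: inc R0 by 4 -> R0=(8,0,0,0) value=8
Op 6: inc R1 by 4 -> R1=(0,6,0,0) value=6
Op 7: merge R0<->R1 -> R0=(8,6,0,0) R1=(8,6,0,0)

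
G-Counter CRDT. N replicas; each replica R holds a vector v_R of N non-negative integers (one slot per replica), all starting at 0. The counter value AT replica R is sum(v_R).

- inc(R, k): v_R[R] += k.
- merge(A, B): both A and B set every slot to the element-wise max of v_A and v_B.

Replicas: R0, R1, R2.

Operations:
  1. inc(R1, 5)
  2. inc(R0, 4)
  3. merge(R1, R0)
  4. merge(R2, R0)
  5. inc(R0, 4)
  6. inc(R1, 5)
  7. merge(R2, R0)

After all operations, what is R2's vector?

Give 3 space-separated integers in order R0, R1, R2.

Op 1: inc R1 by 5 -> R1=(0,5,0) value=5
Op 2: inc R0 by 4 -> R0=(4,0,0) value=4
Op 3: merge R1<->R0 -> R1=(4,5,0) R0=(4,5,0)
Op 4: merge R2<->R0 -> R2=(4,5,0) R0=(4,5,0)
Op 5: inc R0 by 4 -> R0=(8,5,0) value=13
Op 6: inc R1 by 5 -> R1=(4,10,0) value=14
Op 7: merge R2<->R0 -> R2=(8,5,0) R0=(8,5,0)

Answer: 8 5 0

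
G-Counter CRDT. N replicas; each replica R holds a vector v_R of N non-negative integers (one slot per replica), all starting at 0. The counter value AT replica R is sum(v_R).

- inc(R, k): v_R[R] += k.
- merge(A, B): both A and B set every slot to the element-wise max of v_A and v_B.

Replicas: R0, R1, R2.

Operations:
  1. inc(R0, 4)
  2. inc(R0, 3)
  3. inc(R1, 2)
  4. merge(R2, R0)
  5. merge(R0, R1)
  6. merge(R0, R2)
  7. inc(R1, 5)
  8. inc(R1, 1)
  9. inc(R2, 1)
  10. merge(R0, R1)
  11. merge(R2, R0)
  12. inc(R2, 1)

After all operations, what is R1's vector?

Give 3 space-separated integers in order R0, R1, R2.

Answer: 7 8 0

Derivation:
Op 1: inc R0 by 4 -> R0=(4,0,0) value=4
Op 2: inc R0 by 3 -> R0=(7,0,0) value=7
Op 3: inc R1 by 2 -> R1=(0,2,0) value=2
Op 4: merge R2<->R0 -> R2=(7,0,0) R0=(7,0,0)
Op 5: merge R0<->R1 -> R0=(7,2,0) R1=(7,2,0)
Op 6: merge R0<->R2 -> R0=(7,2,0) R2=(7,2,0)
Op 7: inc R1 by 5 -> R1=(7,7,0) value=14
Op 8: inc R1 by 1 -> R1=(7,8,0) value=15
Op 9: inc R2 by 1 -> R2=(7,2,1) value=10
Op 10: merge R0<->R1 -> R0=(7,8,0) R1=(7,8,0)
Op 11: merge R2<->R0 -> R2=(7,8,1) R0=(7,8,1)
Op 12: inc R2 by 1 -> R2=(7,8,2) value=17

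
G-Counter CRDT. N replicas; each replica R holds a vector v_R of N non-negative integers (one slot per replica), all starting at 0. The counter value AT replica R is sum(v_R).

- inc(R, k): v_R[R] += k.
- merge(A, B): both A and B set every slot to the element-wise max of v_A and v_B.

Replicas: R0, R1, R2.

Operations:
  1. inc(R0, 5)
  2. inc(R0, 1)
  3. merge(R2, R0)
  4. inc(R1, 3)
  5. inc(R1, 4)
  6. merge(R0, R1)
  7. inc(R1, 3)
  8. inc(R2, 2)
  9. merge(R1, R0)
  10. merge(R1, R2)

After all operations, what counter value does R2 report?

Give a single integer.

Op 1: inc R0 by 5 -> R0=(5,0,0) value=5
Op 2: inc R0 by 1 -> R0=(6,0,0) value=6
Op 3: merge R2<->R0 -> R2=(6,0,0) R0=(6,0,0)
Op 4: inc R1 by 3 -> R1=(0,3,0) value=3
Op 5: inc R1 by 4 -> R1=(0,7,0) value=7
Op 6: merge R0<->R1 -> R0=(6,7,0) R1=(6,7,0)
Op 7: inc R1 by 3 -> R1=(6,10,0) value=16
Op 8: inc R2 by 2 -> R2=(6,0,2) value=8
Op 9: merge R1<->R0 -> R1=(6,10,0) R0=(6,10,0)
Op 10: merge R1<->R2 -> R1=(6,10,2) R2=(6,10,2)

Answer: 18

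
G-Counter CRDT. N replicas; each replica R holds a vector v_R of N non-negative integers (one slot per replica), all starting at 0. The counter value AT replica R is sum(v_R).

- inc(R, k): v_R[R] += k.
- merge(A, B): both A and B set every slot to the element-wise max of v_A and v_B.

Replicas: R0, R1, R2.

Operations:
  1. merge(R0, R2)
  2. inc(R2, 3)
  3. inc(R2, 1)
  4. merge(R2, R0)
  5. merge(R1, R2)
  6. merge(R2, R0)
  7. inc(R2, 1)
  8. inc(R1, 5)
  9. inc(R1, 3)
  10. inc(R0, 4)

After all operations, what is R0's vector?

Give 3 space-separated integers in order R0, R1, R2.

Answer: 4 0 4

Derivation:
Op 1: merge R0<->R2 -> R0=(0,0,0) R2=(0,0,0)
Op 2: inc R2 by 3 -> R2=(0,0,3) value=3
Op 3: inc R2 by 1 -> R2=(0,0,4) value=4
Op 4: merge R2<->R0 -> R2=(0,0,4) R0=(0,0,4)
Op 5: merge R1<->R2 -> R1=(0,0,4) R2=(0,0,4)
Op 6: merge R2<->R0 -> R2=(0,0,4) R0=(0,0,4)
Op 7: inc R2 by 1 -> R2=(0,0,5) value=5
Op 8: inc R1 by 5 -> R1=(0,5,4) value=9
Op 9: inc R1 by 3 -> R1=(0,8,4) value=12
Op 10: inc R0 by 4 -> R0=(4,0,4) value=8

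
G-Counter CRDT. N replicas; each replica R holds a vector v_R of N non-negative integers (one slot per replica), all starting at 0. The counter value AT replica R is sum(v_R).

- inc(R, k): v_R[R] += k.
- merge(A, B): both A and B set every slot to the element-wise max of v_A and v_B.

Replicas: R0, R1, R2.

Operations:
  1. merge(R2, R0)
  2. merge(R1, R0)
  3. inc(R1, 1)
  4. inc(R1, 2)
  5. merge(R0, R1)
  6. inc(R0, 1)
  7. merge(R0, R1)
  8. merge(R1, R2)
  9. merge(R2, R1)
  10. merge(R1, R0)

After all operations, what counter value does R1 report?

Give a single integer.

Answer: 4

Derivation:
Op 1: merge R2<->R0 -> R2=(0,0,0) R0=(0,0,0)
Op 2: merge R1<->R0 -> R1=(0,0,0) R0=(0,0,0)
Op 3: inc R1 by 1 -> R1=(0,1,0) value=1
Op 4: inc R1 by 2 -> R1=(0,3,0) value=3
Op 5: merge R0<->R1 -> R0=(0,3,0) R1=(0,3,0)
Op 6: inc R0 by 1 -> R0=(1,3,0) value=4
Op 7: merge R0<->R1 -> R0=(1,3,0) R1=(1,3,0)
Op 8: merge R1<->R2 -> R1=(1,3,0) R2=(1,3,0)
Op 9: merge R2<->R1 -> R2=(1,3,0) R1=(1,3,0)
Op 10: merge R1<->R0 -> R1=(1,3,0) R0=(1,3,0)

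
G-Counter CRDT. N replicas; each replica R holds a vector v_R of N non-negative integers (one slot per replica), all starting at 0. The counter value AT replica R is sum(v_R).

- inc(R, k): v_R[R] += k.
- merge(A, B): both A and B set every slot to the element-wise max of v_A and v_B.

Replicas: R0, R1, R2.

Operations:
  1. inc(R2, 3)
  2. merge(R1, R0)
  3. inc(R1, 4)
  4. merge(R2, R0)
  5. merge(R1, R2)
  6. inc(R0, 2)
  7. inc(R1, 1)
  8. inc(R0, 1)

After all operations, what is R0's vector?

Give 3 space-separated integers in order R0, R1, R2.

Op 1: inc R2 by 3 -> R2=(0,0,3) value=3
Op 2: merge R1<->R0 -> R1=(0,0,0) R0=(0,0,0)
Op 3: inc R1 by 4 -> R1=(0,4,0) value=4
Op 4: merge R2<->R0 -> R2=(0,0,3) R0=(0,0,3)
Op 5: merge R1<->R2 -> R1=(0,4,3) R2=(0,4,3)
Op 6: inc R0 by 2 -> R0=(2,0,3) value=5
Op 7: inc R1 by 1 -> R1=(0,5,3) value=8
Op 8: inc R0 by 1 -> R0=(3,0,3) value=6

Answer: 3 0 3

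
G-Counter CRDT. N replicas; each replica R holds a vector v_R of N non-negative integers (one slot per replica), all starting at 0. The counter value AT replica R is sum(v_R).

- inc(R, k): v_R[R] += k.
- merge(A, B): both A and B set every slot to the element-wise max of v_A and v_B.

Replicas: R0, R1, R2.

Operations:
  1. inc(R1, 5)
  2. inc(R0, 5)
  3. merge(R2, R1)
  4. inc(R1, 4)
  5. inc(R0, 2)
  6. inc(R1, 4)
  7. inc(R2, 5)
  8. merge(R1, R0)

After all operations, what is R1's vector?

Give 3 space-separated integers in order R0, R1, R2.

Answer: 7 13 0

Derivation:
Op 1: inc R1 by 5 -> R1=(0,5,0) value=5
Op 2: inc R0 by 5 -> R0=(5,0,0) value=5
Op 3: merge R2<->R1 -> R2=(0,5,0) R1=(0,5,0)
Op 4: inc R1 by 4 -> R1=(0,9,0) value=9
Op 5: inc R0 by 2 -> R0=(7,0,0) value=7
Op 6: inc R1 by 4 -> R1=(0,13,0) value=13
Op 7: inc R2 by 5 -> R2=(0,5,5) value=10
Op 8: merge R1<->R0 -> R1=(7,13,0) R0=(7,13,0)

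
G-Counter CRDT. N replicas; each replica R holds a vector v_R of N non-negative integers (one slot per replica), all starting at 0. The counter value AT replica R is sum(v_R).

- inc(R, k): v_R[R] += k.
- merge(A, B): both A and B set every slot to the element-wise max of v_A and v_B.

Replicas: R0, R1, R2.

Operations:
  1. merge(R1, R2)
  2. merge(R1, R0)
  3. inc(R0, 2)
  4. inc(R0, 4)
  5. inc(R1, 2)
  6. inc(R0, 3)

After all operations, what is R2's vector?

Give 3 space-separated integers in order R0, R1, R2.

Op 1: merge R1<->R2 -> R1=(0,0,0) R2=(0,0,0)
Op 2: merge R1<->R0 -> R1=(0,0,0) R0=(0,0,0)
Op 3: inc R0 by 2 -> R0=(2,0,0) value=2
Op 4: inc R0 by 4 -> R0=(6,0,0) value=6
Op 5: inc R1 by 2 -> R1=(0,2,0) value=2
Op 6: inc R0 by 3 -> R0=(9,0,0) value=9

Answer: 0 0 0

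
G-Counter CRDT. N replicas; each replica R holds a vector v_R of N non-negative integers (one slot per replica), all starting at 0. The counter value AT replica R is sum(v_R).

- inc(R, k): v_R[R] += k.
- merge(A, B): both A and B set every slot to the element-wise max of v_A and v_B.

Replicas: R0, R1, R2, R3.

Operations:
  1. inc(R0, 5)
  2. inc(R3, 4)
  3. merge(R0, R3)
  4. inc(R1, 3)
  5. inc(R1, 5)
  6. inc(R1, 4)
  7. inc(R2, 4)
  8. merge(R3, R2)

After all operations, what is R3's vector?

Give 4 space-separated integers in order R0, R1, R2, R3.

Op 1: inc R0 by 5 -> R0=(5,0,0,0) value=5
Op 2: inc R3 by 4 -> R3=(0,0,0,4) value=4
Op 3: merge R0<->R3 -> R0=(5,0,0,4) R3=(5,0,0,4)
Op 4: inc R1 by 3 -> R1=(0,3,0,0) value=3
Op 5: inc R1 by 5 -> R1=(0,8,0,0) value=8
Op 6: inc R1 by 4 -> R1=(0,12,0,0) value=12
Op 7: inc R2 by 4 -> R2=(0,0,4,0) value=4
Op 8: merge R3<->R2 -> R3=(5,0,4,4) R2=(5,0,4,4)

Answer: 5 0 4 4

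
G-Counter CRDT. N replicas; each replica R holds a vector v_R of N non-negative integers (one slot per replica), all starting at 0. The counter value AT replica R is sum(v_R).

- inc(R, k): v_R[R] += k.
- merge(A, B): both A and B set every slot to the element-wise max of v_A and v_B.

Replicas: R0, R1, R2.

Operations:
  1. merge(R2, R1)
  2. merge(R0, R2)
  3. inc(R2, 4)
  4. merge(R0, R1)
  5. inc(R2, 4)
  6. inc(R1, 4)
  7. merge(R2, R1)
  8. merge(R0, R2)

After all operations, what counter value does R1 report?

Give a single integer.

Answer: 12

Derivation:
Op 1: merge R2<->R1 -> R2=(0,0,0) R1=(0,0,0)
Op 2: merge R0<->R2 -> R0=(0,0,0) R2=(0,0,0)
Op 3: inc R2 by 4 -> R2=(0,0,4) value=4
Op 4: merge R0<->R1 -> R0=(0,0,0) R1=(0,0,0)
Op 5: inc R2 by 4 -> R2=(0,0,8) value=8
Op 6: inc R1 by 4 -> R1=(0,4,0) value=4
Op 7: merge R2<->R1 -> R2=(0,4,8) R1=(0,4,8)
Op 8: merge R0<->R2 -> R0=(0,4,8) R2=(0,4,8)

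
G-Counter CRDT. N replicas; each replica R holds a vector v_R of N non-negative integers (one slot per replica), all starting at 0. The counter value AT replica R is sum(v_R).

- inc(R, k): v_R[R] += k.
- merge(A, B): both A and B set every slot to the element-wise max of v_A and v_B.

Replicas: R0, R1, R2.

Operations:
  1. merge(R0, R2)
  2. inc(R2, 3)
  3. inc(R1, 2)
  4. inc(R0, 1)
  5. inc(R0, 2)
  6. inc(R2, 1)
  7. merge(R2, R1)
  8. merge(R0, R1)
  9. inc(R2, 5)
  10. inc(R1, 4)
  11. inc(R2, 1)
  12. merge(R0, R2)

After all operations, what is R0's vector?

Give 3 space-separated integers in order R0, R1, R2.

Op 1: merge R0<->R2 -> R0=(0,0,0) R2=(0,0,0)
Op 2: inc R2 by 3 -> R2=(0,0,3) value=3
Op 3: inc R1 by 2 -> R1=(0,2,0) value=2
Op 4: inc R0 by 1 -> R0=(1,0,0) value=1
Op 5: inc R0 by 2 -> R0=(3,0,0) value=3
Op 6: inc R2 by 1 -> R2=(0,0,4) value=4
Op 7: merge R2<->R1 -> R2=(0,2,4) R1=(0,2,4)
Op 8: merge R0<->R1 -> R0=(3,2,4) R1=(3,2,4)
Op 9: inc R2 by 5 -> R2=(0,2,9) value=11
Op 10: inc R1 by 4 -> R1=(3,6,4) value=13
Op 11: inc R2 by 1 -> R2=(0,2,10) value=12
Op 12: merge R0<->R2 -> R0=(3,2,10) R2=(3,2,10)

Answer: 3 2 10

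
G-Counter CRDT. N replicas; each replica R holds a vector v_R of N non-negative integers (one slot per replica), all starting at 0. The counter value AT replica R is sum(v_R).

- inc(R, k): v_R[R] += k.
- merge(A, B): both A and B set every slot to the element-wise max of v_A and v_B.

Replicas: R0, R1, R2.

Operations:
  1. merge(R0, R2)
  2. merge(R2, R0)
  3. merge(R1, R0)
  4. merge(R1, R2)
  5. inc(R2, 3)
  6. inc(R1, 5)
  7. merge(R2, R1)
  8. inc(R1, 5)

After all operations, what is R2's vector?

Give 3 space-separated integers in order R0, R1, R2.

Op 1: merge R0<->R2 -> R0=(0,0,0) R2=(0,0,0)
Op 2: merge R2<->R0 -> R2=(0,0,0) R0=(0,0,0)
Op 3: merge R1<->R0 -> R1=(0,0,0) R0=(0,0,0)
Op 4: merge R1<->R2 -> R1=(0,0,0) R2=(0,0,0)
Op 5: inc R2 by 3 -> R2=(0,0,3) value=3
Op 6: inc R1 by 5 -> R1=(0,5,0) value=5
Op 7: merge R2<->R1 -> R2=(0,5,3) R1=(0,5,3)
Op 8: inc R1 by 5 -> R1=(0,10,3) value=13

Answer: 0 5 3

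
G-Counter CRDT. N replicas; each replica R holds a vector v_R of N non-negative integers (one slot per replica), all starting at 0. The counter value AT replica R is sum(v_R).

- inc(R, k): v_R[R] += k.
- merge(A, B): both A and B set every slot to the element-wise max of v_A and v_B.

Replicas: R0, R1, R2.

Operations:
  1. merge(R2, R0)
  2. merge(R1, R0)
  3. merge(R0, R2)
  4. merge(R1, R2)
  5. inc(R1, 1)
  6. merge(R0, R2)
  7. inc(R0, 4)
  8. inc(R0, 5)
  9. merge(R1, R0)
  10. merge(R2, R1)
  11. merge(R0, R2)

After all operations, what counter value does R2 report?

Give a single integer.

Answer: 10

Derivation:
Op 1: merge R2<->R0 -> R2=(0,0,0) R0=(0,0,0)
Op 2: merge R1<->R0 -> R1=(0,0,0) R0=(0,0,0)
Op 3: merge R0<->R2 -> R0=(0,0,0) R2=(0,0,0)
Op 4: merge R1<->R2 -> R1=(0,0,0) R2=(0,0,0)
Op 5: inc R1 by 1 -> R1=(0,1,0) value=1
Op 6: merge R0<->R2 -> R0=(0,0,0) R2=(0,0,0)
Op 7: inc R0 by 4 -> R0=(4,0,0) value=4
Op 8: inc R0 by 5 -> R0=(9,0,0) value=9
Op 9: merge R1<->R0 -> R1=(9,1,0) R0=(9,1,0)
Op 10: merge R2<->R1 -> R2=(9,1,0) R1=(9,1,0)
Op 11: merge R0<->R2 -> R0=(9,1,0) R2=(9,1,0)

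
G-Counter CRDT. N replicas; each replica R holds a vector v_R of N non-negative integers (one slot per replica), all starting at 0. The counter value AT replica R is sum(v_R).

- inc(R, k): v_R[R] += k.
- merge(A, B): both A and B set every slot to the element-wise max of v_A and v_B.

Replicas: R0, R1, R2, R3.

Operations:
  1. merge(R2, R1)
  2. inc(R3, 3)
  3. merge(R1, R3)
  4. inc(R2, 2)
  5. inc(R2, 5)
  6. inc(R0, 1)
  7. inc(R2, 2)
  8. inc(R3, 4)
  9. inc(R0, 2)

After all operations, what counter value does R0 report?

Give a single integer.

Answer: 3

Derivation:
Op 1: merge R2<->R1 -> R2=(0,0,0,0) R1=(0,0,0,0)
Op 2: inc R3 by 3 -> R3=(0,0,0,3) value=3
Op 3: merge R1<->R3 -> R1=(0,0,0,3) R3=(0,0,0,3)
Op 4: inc R2 by 2 -> R2=(0,0,2,0) value=2
Op 5: inc R2 by 5 -> R2=(0,0,7,0) value=7
Op 6: inc R0 by 1 -> R0=(1,0,0,0) value=1
Op 7: inc R2 by 2 -> R2=(0,0,9,0) value=9
Op 8: inc R3 by 4 -> R3=(0,0,0,7) value=7
Op 9: inc R0 by 2 -> R0=(3,0,0,0) value=3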